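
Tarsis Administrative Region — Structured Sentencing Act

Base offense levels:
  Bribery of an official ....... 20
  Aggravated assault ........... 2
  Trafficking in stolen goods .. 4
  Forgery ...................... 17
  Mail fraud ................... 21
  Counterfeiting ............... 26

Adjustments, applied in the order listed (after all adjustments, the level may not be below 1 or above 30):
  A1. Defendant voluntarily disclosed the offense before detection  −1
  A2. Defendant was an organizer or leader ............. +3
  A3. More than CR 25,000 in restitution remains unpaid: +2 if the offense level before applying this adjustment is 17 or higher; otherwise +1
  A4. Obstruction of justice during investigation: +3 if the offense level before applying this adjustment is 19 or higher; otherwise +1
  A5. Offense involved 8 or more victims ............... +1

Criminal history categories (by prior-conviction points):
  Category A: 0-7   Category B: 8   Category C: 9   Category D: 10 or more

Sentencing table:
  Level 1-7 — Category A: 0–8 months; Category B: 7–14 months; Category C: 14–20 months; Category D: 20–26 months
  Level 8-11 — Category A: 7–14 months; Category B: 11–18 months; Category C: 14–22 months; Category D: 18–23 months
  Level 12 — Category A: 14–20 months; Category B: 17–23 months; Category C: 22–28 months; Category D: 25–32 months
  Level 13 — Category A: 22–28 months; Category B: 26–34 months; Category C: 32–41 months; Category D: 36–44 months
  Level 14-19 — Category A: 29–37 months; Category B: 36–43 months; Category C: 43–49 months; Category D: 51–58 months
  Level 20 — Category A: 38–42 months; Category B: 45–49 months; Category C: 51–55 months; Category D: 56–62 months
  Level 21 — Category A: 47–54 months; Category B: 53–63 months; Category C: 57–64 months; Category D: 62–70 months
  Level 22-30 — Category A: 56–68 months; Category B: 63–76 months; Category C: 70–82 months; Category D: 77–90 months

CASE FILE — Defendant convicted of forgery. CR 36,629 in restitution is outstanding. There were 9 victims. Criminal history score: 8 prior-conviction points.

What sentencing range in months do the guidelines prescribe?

Base offense level for forgery: 17.
A1 does not apply.
A2 does not apply.
A3 applies (level before this adjustment is 17 ≥ 17, so +2): 17 + 2 = 19.
A5 applies: 19 + 1 = 20.
Final offense level: 20.
Criminal history: 8 prior points → Category B (8).
Level 20 falls in the 20 band.
Grid: Level 20 × Category B = 45-49 months.

45-49 months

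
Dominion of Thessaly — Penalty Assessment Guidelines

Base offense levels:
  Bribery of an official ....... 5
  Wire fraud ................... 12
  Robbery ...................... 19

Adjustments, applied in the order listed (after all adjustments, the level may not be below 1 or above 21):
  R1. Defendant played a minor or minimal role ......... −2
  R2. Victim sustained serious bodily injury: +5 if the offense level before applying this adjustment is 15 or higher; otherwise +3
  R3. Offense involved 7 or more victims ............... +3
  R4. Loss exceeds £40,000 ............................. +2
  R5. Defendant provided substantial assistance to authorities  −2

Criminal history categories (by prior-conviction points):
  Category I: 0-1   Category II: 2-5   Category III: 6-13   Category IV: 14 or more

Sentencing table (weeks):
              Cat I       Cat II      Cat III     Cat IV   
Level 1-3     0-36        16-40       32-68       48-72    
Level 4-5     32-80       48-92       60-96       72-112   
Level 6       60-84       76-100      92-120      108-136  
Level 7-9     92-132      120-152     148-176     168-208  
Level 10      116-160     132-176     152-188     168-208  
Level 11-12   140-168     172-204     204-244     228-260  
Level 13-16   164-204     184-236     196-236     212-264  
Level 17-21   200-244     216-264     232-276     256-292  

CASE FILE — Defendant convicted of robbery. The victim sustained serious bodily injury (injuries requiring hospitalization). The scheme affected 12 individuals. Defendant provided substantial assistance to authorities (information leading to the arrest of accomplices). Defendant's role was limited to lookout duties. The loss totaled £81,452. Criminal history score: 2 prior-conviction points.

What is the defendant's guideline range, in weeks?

Base offense level for robbery: 19.
R1 applies: 19 − 2 = 17.
R2 applies (level before this adjustment is 17 ≥ 15, so +5): 17 + 5 = 22.
R3 applies: 22 + 3 = 25.
R4 applies: 25 + 2 = 27.
R5 applies: 27 − 2 = 25.
Level 25 exceeds the maximum of 21; capped at 21.
Final offense level: 21.
Criminal history: 2 prior points → Category II (2-5).
Level 21 falls in the 17-21 band.
Grid: Level 17-21 × Category II = 216-264 weeks.

216-264 weeks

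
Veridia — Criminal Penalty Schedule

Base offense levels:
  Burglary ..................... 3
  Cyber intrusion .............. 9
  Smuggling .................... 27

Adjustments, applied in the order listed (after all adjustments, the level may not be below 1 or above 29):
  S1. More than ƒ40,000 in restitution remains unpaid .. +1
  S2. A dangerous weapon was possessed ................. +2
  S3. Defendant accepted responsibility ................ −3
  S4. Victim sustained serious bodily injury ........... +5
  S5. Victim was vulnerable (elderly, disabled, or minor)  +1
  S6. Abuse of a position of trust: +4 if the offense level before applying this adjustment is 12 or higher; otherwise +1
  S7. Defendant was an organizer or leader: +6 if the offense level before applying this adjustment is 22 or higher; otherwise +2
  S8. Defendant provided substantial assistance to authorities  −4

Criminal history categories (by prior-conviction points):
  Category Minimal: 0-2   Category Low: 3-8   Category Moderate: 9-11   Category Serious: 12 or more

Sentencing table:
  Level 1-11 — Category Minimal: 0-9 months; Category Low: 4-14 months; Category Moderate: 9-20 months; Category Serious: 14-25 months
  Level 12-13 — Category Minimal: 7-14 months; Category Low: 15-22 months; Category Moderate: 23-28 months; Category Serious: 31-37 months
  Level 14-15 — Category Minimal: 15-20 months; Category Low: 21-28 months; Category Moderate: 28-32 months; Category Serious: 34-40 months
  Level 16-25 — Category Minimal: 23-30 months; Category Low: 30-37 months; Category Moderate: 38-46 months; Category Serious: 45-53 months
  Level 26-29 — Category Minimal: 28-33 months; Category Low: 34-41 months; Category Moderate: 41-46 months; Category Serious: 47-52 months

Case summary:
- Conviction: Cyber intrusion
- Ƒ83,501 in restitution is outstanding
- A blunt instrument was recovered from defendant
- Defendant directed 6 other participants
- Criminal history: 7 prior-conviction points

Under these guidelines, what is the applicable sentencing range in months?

21-28 months

Base offense level for cyber intrusion: 9.
S1 applies: 9 + 1 = 10.
S2 applies: 10 + 2 = 12.
S3 does not apply.
S4 does not apply.
S5 does not apply.
S7 applies (level before this adjustment is 12 < 22, so +2): 12 + 2 = 14.
Final offense level: 14.
Criminal history: 7 prior points → Category Low (3-8).
Level 14 falls in the 14-15 band.
Grid: Level 14-15 × Category Low = 21-28 months.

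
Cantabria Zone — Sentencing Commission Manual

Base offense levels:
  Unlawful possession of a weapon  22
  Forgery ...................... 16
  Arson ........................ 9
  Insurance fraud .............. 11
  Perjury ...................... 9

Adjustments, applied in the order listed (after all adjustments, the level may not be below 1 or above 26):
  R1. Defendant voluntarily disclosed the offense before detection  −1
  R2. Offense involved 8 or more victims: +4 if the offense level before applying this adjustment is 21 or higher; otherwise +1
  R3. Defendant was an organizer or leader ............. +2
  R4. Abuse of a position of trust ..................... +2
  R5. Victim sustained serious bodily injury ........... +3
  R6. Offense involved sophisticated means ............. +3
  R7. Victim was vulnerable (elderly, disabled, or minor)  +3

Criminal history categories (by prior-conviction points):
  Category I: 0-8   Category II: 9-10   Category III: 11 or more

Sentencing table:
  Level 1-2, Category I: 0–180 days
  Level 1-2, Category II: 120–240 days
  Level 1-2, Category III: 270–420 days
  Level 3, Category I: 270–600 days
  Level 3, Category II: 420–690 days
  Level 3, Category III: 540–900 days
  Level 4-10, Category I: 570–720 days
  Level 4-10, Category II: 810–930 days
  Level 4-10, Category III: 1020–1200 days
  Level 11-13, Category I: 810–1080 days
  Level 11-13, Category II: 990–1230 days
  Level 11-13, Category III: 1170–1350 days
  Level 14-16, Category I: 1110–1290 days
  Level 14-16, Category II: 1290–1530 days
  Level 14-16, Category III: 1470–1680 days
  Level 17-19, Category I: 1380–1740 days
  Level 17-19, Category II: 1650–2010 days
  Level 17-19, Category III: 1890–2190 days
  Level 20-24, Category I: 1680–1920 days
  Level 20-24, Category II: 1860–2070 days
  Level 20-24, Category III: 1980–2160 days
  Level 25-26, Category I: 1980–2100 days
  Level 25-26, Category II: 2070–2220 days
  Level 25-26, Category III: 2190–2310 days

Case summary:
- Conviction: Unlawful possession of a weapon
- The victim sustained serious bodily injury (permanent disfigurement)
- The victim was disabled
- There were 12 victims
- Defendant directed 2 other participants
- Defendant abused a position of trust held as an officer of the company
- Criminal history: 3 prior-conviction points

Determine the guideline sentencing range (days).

1980-2100 days

Base offense level for unlawful possession of a weapon: 22.
R1 does not apply.
R2 applies (level before this adjustment is 22 ≥ 21, so +4): 22 + 4 = 26.
R3 applies: 26 + 2 = 28.
R4 applies: 28 + 2 = 30.
R5 applies: 30 + 3 = 33.
R7 applies: 33 + 3 = 36.
Level 36 exceeds the maximum of 26; capped at 26.
Final offense level: 26.
Criminal history: 3 prior points → Category I (0-8).
Level 26 falls in the 25-26 band.
Grid: Level 25-26 × Category I = 1980-2100 days.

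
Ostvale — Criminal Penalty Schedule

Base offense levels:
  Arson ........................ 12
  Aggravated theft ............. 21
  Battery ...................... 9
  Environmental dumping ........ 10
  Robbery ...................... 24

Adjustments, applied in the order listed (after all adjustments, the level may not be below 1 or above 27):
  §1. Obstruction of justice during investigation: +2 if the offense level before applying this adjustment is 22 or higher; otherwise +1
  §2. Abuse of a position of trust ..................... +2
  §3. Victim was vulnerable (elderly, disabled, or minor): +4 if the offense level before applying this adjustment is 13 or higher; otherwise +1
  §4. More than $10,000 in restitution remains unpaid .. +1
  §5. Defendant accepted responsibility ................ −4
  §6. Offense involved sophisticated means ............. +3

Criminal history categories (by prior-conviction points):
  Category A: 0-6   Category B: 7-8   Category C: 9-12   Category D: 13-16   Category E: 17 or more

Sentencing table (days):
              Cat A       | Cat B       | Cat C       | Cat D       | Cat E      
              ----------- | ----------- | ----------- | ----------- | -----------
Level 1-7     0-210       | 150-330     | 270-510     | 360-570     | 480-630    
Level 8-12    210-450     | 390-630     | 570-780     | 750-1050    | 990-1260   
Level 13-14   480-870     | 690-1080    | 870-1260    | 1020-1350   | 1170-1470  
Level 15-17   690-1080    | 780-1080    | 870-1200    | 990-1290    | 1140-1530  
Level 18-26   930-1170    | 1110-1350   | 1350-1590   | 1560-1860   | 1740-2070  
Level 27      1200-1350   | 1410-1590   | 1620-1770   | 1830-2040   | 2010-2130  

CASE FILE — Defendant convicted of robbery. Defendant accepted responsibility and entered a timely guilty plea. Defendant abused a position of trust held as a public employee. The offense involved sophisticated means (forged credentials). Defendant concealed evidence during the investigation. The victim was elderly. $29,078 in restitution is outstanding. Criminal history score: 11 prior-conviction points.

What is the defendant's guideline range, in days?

Base offense level for robbery: 24.
§1 applies (level before this adjustment is 24 ≥ 22, so +2): 24 + 2 = 26.
§2 applies: 26 + 2 = 28.
§3 applies (level before this adjustment is 28 ≥ 13, so +4): 28 + 4 = 32.
§4 applies: 32 + 1 = 33.
§5 applies: 33 − 4 = 29.
§6 applies: 29 + 3 = 32.
Level 32 exceeds the maximum of 27; capped at 27.
Final offense level: 27.
Criminal history: 11 prior points → Category C (9-12).
Level 27 falls in the 27 band.
Grid: Level 27 × Category C = 1620-1770 days.

1620-1770 days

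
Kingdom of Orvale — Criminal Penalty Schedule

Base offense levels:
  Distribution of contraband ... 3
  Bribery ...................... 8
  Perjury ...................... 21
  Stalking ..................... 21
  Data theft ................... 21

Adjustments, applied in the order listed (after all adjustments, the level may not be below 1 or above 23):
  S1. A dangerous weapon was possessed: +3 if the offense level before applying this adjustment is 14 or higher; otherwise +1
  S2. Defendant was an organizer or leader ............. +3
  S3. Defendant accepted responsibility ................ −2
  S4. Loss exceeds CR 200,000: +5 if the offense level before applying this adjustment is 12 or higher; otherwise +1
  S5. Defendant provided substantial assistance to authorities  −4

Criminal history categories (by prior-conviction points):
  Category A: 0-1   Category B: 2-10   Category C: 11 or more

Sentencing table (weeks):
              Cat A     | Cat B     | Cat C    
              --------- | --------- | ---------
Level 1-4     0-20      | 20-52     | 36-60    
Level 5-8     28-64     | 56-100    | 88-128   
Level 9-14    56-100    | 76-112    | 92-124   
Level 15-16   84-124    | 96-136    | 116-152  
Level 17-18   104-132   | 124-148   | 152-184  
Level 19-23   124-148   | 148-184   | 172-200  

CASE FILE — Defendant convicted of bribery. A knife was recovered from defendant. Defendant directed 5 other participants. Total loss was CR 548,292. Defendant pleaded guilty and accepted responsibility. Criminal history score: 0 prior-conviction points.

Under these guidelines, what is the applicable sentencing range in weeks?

56-100 weeks

Base offense level for bribery: 8.
S1 applies (level before this adjustment is 8 < 14, so +1): 8 + 1 = 9.
S2 applies: 9 + 3 = 12.
S3 applies: 12 − 2 = 10.
S4 applies (level before this adjustment is 10 < 12, so +1): 10 + 1 = 11.
Final offense level: 11.
Criminal history: 0 prior points → Category A (0-1).
Level 11 falls in the 9-14 band.
Grid: Level 9-14 × Category A = 56-100 weeks.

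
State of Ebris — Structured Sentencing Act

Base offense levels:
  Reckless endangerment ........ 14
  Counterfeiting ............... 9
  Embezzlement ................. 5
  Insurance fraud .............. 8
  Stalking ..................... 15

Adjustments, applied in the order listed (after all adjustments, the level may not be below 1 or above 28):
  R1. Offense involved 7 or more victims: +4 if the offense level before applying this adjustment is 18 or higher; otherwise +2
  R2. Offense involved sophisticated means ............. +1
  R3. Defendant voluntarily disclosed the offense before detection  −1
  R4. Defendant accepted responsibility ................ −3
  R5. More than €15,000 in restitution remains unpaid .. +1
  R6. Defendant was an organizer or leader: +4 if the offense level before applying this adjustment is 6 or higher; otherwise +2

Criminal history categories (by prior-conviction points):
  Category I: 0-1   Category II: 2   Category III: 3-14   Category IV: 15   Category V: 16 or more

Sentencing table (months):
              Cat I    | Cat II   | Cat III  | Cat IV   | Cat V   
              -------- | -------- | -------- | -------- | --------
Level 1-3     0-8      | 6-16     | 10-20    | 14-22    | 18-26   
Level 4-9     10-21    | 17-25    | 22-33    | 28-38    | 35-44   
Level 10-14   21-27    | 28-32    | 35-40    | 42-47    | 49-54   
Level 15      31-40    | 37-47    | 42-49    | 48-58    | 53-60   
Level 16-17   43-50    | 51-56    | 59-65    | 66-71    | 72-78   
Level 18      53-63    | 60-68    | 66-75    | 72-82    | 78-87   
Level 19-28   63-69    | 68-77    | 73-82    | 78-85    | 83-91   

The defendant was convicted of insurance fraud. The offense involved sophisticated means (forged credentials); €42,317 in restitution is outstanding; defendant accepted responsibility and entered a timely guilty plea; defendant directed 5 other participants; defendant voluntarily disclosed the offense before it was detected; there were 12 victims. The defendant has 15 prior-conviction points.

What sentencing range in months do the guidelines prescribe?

42-47 months

Base offense level for insurance fraud: 8.
R1 applies (level before this adjustment is 8 < 18, so +2): 8 + 2 = 10.
R2 applies: 10 + 1 = 11.
R3 applies: 11 − 1 = 10.
R4 applies: 10 − 3 = 7.
R5 applies: 7 + 1 = 8.
R6 applies (level before this adjustment is 8 ≥ 6, so +4): 8 + 4 = 12.
Final offense level: 12.
Criminal history: 15 prior points → Category IV (15).
Level 12 falls in the 10-14 band.
Grid: Level 10-14 × Category IV = 42-47 months.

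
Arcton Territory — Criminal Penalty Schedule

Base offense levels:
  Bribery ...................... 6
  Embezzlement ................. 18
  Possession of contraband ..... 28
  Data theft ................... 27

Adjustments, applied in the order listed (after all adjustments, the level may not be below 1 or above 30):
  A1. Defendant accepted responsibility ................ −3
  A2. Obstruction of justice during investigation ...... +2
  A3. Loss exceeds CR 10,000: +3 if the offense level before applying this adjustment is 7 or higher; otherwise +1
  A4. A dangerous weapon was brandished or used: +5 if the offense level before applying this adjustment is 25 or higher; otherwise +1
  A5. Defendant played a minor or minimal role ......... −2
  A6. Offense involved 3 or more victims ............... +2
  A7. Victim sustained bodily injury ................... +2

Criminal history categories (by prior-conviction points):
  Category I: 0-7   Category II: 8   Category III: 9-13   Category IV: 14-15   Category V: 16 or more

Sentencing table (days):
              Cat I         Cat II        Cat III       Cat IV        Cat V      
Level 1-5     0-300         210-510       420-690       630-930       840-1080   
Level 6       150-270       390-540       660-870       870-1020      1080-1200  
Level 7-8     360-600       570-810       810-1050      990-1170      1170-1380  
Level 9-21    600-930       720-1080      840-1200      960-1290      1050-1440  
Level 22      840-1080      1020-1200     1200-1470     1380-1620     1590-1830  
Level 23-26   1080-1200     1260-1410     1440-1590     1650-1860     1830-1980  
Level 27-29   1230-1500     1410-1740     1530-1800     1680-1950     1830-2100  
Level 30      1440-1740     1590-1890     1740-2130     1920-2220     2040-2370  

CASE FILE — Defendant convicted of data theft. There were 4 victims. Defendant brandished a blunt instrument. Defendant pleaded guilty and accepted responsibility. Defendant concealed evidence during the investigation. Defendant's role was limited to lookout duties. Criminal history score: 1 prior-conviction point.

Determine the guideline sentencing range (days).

Base offense level for data theft: 27.
A1 applies: 27 − 3 = 24.
A2 applies: 24 + 2 = 26.
A3 does not apply.
A4 applies (level before this adjustment is 26 ≥ 25, so +5): 26 + 5 = 31.
A5 applies: 31 − 2 = 29.
A6 applies: 29 + 2 = 31.
Level 31 exceeds the maximum of 30; capped at 30.
Final offense level: 30.
Criminal history: 1 prior point → Category I (0-7).
Level 30 falls in the 30 band.
Grid: Level 30 × Category I = 1440-1740 days.

1440-1740 days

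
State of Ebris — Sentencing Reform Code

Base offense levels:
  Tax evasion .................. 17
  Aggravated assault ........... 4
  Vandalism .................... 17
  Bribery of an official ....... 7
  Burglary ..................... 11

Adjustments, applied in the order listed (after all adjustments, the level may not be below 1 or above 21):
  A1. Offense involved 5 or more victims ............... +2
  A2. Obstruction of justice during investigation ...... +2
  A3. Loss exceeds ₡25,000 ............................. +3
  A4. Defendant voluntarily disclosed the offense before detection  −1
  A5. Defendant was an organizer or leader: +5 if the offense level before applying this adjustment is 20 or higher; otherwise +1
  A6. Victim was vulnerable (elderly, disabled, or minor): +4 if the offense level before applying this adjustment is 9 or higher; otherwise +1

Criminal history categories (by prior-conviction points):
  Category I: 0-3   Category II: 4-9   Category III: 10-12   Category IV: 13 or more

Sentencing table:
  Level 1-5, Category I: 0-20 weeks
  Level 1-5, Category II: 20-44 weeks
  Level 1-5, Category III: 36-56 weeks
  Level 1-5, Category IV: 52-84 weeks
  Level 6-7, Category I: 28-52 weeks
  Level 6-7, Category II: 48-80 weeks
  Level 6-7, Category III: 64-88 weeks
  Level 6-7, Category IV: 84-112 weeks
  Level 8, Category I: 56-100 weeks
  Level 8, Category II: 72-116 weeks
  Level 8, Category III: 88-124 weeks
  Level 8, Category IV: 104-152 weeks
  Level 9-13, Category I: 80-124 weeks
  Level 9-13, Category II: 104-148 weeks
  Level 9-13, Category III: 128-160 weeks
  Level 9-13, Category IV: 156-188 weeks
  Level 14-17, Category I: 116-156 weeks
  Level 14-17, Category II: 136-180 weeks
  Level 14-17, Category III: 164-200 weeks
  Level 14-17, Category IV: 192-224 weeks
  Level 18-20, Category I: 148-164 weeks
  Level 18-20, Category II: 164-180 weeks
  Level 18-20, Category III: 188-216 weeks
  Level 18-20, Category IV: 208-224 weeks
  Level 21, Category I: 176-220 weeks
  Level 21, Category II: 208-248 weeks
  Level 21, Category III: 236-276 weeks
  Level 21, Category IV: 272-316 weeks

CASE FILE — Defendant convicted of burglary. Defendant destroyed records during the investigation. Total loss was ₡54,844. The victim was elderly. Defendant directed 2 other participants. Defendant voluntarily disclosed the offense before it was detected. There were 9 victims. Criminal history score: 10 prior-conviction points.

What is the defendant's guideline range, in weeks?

Base offense level for burglary: 11.
A1 applies: 11 + 2 = 13.
A2 applies: 13 + 2 = 15.
A3 applies: 15 + 3 = 18.
A4 applies: 18 − 1 = 17.
A5 applies (level before this adjustment is 17 < 20, so +1): 17 + 1 = 18.
A6 applies (level before this adjustment is 18 ≥ 9, so +4): 18 + 4 = 22.
Level 22 exceeds the maximum of 21; capped at 21.
Final offense level: 21.
Criminal history: 10 prior points → Category III (10-12).
Level 21 falls in the 21 band.
Grid: Level 21 × Category III = 236-276 weeks.

236-276 weeks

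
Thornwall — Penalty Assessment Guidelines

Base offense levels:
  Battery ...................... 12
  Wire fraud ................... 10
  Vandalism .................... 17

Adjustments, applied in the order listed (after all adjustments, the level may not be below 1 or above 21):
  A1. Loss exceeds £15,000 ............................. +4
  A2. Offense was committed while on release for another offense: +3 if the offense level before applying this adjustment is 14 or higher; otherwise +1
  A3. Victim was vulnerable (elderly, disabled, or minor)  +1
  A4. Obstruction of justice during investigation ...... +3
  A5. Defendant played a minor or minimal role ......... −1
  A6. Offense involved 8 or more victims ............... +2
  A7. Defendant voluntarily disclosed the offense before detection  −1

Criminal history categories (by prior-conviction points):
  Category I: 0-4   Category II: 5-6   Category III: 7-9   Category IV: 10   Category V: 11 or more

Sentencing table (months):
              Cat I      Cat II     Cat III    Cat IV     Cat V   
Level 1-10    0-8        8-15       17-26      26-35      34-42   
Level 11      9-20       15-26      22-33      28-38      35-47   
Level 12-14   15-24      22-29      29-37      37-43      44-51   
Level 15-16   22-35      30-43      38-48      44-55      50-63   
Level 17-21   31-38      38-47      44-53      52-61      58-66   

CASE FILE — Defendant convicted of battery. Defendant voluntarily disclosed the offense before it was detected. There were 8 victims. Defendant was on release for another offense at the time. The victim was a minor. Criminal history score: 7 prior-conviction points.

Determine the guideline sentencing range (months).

38-48 months

Base offense level for battery: 12.
A1 does not apply.
A2 applies (level before this adjustment is 12 < 14, so +1): 12 + 1 = 13.
A3 applies: 13 + 1 = 14.
A4 does not apply.
A5 does not apply.
A6 applies: 14 + 2 = 16.
A7 applies: 16 − 1 = 15.
Final offense level: 15.
Criminal history: 7 prior points → Category III (7-9).
Level 15 falls in the 15-16 band.
Grid: Level 15-16 × Category III = 38-48 months.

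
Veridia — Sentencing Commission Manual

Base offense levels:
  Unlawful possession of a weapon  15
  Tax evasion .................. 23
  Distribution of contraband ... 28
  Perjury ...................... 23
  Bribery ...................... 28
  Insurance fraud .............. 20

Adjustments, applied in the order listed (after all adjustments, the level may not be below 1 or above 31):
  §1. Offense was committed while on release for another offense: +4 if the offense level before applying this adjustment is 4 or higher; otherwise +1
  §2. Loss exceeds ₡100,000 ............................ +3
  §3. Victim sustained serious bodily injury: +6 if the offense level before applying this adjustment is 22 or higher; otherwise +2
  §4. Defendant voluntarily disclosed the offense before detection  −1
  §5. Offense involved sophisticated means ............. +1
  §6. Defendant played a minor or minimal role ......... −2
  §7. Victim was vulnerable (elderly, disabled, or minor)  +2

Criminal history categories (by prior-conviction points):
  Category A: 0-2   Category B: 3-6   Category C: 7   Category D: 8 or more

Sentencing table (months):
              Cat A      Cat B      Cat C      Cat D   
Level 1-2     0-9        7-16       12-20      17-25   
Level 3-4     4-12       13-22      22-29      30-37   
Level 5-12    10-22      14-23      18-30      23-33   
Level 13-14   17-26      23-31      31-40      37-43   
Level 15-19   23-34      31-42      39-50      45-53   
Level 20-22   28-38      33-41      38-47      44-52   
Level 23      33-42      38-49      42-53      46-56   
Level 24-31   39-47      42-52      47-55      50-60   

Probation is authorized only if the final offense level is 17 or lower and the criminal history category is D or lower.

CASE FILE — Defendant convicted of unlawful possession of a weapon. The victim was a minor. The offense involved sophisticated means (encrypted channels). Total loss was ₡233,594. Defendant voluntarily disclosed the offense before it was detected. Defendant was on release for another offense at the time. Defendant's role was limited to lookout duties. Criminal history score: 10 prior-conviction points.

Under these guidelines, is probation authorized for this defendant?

No

Base offense level for unlawful possession of a weapon: 15.
§1 applies (level before this adjustment is 15 ≥ 4, so +4): 15 + 4 = 19.
§2 applies: 19 + 3 = 22.
§3 does not apply.
§4 applies: 22 − 1 = 21.
§5 applies: 21 + 1 = 22.
§6 applies: 22 − 2 = 20.
§7 applies: 20 + 2 = 22.
Final offense level: 22.
Criminal history: 10 prior points → Category D (8+).
Level 22 falls in the 20-22 band.
Grid: Level 20-22 × Category D = 44-52 months.
Probation check: level 22 > 17 and category D ≤ D → not eligible.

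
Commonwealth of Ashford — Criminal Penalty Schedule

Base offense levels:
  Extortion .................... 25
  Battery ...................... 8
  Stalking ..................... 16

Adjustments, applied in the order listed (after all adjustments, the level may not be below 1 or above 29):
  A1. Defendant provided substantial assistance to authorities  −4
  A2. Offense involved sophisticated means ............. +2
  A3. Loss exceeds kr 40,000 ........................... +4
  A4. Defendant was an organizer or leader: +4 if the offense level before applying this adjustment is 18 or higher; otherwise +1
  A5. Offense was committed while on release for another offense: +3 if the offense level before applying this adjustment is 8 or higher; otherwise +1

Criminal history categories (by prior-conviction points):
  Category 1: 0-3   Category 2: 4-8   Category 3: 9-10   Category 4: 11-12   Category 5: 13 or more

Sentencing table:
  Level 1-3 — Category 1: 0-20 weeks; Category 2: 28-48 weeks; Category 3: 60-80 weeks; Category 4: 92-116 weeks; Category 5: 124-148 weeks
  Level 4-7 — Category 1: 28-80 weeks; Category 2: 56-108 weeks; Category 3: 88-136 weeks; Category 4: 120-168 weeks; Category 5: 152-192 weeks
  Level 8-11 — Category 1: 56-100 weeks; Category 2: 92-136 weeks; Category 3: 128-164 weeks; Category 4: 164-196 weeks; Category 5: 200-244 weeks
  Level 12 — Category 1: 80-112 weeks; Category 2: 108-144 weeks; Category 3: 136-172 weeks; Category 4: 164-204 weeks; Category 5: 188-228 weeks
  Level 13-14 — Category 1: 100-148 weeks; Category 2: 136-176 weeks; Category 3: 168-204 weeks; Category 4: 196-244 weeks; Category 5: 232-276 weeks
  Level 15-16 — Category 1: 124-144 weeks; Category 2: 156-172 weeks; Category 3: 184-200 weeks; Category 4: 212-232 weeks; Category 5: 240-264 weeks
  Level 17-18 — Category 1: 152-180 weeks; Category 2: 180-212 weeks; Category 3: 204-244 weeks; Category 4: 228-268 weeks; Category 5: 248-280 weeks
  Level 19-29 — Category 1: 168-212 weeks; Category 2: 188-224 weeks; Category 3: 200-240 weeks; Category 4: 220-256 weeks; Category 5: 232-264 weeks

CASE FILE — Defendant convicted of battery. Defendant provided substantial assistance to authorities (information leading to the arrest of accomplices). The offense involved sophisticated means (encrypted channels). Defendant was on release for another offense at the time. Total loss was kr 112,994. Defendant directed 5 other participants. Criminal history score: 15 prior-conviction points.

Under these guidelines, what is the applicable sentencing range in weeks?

Base offense level for battery: 8.
A1 applies: 8 − 4 = 4.
A2 applies: 4 + 2 = 6.
A3 applies: 6 + 4 = 10.
A4 applies (level before this adjustment is 10 < 18, so +1): 10 + 1 = 11.
A5 applies (level before this adjustment is 11 ≥ 8, so +3): 11 + 3 = 14.
Final offense level: 14.
Criminal history: 15 prior points → Category 5 (13+).
Level 14 falls in the 13-14 band.
Grid: Level 13-14 × Category 5 = 232-276 weeks.

232-276 weeks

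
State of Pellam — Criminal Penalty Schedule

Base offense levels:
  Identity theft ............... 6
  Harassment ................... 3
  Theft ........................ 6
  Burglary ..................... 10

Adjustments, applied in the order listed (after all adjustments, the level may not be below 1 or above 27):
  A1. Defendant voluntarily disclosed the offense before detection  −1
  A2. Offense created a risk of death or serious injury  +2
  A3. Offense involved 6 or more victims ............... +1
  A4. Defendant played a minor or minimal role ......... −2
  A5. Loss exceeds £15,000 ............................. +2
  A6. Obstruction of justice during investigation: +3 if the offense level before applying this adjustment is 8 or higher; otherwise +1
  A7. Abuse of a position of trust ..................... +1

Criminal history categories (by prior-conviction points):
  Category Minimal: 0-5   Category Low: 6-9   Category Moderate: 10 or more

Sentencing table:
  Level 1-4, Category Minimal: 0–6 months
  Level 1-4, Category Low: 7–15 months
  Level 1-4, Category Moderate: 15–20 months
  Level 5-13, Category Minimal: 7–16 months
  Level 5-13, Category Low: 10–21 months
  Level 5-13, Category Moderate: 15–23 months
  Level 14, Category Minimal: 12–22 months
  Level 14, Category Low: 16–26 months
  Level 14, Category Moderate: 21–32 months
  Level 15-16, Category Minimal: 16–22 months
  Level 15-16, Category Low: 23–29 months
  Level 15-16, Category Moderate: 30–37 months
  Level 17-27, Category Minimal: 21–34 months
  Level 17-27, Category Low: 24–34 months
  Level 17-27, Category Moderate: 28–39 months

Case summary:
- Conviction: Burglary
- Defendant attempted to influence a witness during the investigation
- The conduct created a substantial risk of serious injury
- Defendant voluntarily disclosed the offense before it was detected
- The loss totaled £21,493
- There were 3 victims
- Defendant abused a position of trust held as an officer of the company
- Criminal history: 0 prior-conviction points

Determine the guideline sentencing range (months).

21-34 months

Base offense level for burglary: 10.
A1 applies: 10 − 1 = 9.
A2 applies: 9 + 2 = 11.
A3 does not apply.
A5 applies: 11 + 2 = 13.
A6 applies (level before this adjustment is 13 ≥ 8, so +3): 13 + 3 = 16.
A7 applies: 16 + 1 = 17.
Final offense level: 17.
Criminal history: 0 prior points → Category Minimal (0-5).
Level 17 falls in the 17-27 band.
Grid: Level 17-27 × Category Minimal = 21-34 months.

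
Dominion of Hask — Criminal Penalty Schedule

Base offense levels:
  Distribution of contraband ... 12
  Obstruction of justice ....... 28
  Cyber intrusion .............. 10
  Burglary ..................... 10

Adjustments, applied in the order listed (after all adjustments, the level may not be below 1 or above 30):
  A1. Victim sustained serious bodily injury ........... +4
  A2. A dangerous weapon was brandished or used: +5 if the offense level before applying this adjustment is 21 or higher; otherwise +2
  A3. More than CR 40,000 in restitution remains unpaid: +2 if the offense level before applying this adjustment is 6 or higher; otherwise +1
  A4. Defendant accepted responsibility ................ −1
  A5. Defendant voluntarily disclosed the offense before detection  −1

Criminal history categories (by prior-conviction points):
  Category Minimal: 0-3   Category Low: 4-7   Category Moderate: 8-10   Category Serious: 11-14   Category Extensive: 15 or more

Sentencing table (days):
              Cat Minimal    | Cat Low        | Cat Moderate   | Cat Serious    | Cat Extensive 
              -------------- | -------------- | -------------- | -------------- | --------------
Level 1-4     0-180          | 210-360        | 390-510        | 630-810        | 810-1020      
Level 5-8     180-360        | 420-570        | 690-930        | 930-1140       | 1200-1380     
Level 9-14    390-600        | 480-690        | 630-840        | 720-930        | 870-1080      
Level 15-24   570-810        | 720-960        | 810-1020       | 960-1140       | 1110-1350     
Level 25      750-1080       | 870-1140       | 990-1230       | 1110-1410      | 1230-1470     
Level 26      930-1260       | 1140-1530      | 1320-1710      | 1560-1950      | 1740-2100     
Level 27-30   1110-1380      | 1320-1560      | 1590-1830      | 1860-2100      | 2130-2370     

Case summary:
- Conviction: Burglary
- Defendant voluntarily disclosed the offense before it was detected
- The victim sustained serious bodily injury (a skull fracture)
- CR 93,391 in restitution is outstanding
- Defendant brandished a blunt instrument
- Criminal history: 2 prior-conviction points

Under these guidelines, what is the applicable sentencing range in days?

570-810 days

Base offense level for burglary: 10.
A1 applies: 10 + 4 = 14.
A2 applies (level before this adjustment is 14 < 21, so +2): 14 + 2 = 16.
A3 applies (level before this adjustment is 16 ≥ 6, so +2): 16 + 2 = 18.
A4 does not apply.
A5 applies: 18 − 1 = 17.
Final offense level: 17.
Criminal history: 2 prior points → Category Minimal (0-3).
Level 17 falls in the 15-24 band.
Grid: Level 15-24 × Category Minimal = 570-810 days.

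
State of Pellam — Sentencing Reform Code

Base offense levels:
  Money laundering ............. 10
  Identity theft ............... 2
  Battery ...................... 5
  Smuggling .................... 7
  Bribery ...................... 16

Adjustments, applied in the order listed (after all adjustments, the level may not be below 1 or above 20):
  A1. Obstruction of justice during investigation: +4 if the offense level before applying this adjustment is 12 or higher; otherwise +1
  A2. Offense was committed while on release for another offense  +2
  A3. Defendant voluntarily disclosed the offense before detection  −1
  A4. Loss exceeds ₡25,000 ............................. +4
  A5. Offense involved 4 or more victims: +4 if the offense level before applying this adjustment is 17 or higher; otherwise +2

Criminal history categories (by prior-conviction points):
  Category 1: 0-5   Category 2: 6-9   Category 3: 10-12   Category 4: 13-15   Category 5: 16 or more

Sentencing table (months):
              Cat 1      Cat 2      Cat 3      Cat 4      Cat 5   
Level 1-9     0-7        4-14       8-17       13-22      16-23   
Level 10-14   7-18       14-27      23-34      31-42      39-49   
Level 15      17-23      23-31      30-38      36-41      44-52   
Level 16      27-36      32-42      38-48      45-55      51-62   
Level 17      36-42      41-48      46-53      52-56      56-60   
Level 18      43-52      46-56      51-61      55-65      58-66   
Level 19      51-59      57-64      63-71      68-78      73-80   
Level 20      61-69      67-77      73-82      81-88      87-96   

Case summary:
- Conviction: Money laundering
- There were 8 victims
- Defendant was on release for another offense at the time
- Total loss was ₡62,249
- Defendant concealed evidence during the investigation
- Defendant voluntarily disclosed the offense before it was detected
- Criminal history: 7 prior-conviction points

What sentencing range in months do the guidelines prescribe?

46-56 months

Base offense level for money laundering: 10.
A1 applies (level before this adjustment is 10 < 12, so +1): 10 + 1 = 11.
A2 applies: 11 + 2 = 13.
A3 applies: 13 − 1 = 12.
A4 applies: 12 + 4 = 16.
A5 applies (level before this adjustment is 16 < 17, so +2): 16 + 2 = 18.
Final offense level: 18.
Criminal history: 7 prior points → Category 2 (6-9).
Level 18 falls in the 18 band.
Grid: Level 18 × Category 2 = 46-56 months.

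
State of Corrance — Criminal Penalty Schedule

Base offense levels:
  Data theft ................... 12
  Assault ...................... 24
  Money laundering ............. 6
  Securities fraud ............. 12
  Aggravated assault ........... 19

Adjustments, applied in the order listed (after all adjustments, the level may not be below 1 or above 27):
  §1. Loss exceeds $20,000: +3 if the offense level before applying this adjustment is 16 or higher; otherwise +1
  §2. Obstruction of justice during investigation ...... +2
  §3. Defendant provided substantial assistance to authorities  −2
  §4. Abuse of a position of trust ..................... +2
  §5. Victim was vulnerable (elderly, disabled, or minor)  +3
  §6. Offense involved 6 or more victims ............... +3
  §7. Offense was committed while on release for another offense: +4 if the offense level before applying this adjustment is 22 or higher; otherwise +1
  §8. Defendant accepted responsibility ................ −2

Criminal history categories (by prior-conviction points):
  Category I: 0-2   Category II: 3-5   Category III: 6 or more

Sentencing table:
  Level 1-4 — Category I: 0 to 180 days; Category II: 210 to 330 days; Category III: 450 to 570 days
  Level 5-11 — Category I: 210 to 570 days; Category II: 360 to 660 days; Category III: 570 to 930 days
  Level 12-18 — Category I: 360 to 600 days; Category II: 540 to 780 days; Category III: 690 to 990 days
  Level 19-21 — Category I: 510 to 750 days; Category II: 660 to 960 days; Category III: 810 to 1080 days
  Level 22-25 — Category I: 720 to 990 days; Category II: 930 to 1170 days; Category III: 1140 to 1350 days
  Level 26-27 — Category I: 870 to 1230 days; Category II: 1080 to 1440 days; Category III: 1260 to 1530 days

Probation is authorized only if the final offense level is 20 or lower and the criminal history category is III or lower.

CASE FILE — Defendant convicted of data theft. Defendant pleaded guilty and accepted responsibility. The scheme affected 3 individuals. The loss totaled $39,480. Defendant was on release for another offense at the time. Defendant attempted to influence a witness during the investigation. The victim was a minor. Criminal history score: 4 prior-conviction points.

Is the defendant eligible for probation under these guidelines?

Base offense level for data theft: 12.
§1 applies (level before this adjustment is 12 < 16, so +1): 12 + 1 = 13.
§2 applies: 13 + 2 = 15.
§3 does not apply.
§5 applies: 15 + 3 = 18.
§7 applies (level before this adjustment is 18 < 22, so +1): 18 + 1 = 19.
§8 applies: 19 − 2 = 17.
Final offense level: 17.
Criminal history: 4 prior points → Category II (3-5).
Level 17 falls in the 12-18 band.
Grid: Level 12-18 × Category II = 540-780 days.
Probation check: level 17 ≤ 20 and category II ≤ III → eligible.

Yes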